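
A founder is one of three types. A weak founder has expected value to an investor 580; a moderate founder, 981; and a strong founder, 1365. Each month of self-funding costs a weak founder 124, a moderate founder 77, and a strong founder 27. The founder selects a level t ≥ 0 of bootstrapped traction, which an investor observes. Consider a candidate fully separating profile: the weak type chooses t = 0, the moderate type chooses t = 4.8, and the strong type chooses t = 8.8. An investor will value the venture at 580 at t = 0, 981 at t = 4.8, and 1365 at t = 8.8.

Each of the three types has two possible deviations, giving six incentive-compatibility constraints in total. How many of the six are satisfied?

5

Moderate (own payoff 981 − 77×4.8 = 611.4): to t=0 gives 580 → no gain ✓; to t=8.8 gives 1365 − 77×8.8 = 687.4 → profitable ✗.
Strong (own payoff 1365 − 27×8.8 = 1127.4): to t=0 gives 580 → no gain ✓; to t=4.8 gives 981 − 27×4.8 = 851.4 → no gain ✓.
Weak (own payoff 580): to t=4.8 gives 981 − 124×4.8 = 385.8 → no gain ✓; to t=8.8 gives 1365 − 124×8.8 = 273.8 → no gain ✓.
5 of the 6 constraints hold; not an equilibrium.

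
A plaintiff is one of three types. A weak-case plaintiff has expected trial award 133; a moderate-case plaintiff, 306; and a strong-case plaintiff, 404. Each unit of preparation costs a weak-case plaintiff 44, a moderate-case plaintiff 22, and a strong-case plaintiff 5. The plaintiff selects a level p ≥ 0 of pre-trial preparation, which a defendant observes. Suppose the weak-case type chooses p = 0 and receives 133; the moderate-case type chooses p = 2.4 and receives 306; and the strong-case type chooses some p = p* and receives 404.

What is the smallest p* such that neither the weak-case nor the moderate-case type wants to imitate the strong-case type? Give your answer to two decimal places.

6.85

Weak-case type (on-path payoff 133) won't mimic when 133 ≥ 404 − 44·p*, i.e. p* ≥ 6.16.
Moderate-case type (on-path payoff 306 − 22×2.4 = 253.2) won't mimic when 253.2 ≥ 404 − 22·p*, i.e. p* ≥ 6.85.
Both must hold, so p* = max(6.16, 6.85) = 6.85. The moderate-case type's constraint binds.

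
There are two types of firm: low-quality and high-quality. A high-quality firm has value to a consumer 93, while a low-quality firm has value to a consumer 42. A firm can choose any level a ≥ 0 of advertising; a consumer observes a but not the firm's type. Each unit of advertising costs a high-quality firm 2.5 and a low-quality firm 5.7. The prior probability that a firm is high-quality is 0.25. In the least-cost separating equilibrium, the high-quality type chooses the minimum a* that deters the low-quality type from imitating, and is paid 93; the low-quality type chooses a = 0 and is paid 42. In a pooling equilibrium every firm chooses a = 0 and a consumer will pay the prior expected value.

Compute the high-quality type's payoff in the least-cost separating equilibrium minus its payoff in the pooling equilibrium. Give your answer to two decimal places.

15.88

Least-cost separating signal: a* solves 42 = 93 − 5.7·a*, so a* = (93 − 42)/5.7 ≈ 8.9474.
High-quality type's separating payoff: 93 − 2.5 × a* = 93 − 2.5 × (93 − 42)/5.7 = 93 − 127.5/5.7 ≈ 70.6316.
Pooling payoff: 0.25 × 93 + 0.75 × 42 = 54.75.
Difference: 70.6316 − 54.75 = 15.8816, i.e. 15.88 to two decimal places.
The high-quality type prefers to separate.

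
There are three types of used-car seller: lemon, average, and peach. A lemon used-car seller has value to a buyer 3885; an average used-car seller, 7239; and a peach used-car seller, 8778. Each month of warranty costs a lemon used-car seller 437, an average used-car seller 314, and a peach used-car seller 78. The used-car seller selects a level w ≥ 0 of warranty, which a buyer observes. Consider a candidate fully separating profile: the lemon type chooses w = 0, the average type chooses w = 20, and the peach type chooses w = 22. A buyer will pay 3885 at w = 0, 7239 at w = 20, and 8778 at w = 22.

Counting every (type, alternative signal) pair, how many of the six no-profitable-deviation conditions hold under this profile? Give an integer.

4

Lemon (own payoff 3885): to w=20 gives 7239 − 437×20 = -1501 → no gain ✓; to w=22 gives 8778 − 437×22 = -836 → no gain ✓.
Average (own payoff 7239 − 314×20 = 959): to w=0 gives 3885 → profitable ✗; to w=22 gives 8778 − 314×22 = 1870 → profitable ✗.
Peach (own payoff 8778 − 78×22 = 7062): to w=0 gives 3885 → no gain ✓; to w=20 gives 7239 − 78×20 = 5679 → no gain ✓.
4 of the 6 constraints hold; not an equilibrium.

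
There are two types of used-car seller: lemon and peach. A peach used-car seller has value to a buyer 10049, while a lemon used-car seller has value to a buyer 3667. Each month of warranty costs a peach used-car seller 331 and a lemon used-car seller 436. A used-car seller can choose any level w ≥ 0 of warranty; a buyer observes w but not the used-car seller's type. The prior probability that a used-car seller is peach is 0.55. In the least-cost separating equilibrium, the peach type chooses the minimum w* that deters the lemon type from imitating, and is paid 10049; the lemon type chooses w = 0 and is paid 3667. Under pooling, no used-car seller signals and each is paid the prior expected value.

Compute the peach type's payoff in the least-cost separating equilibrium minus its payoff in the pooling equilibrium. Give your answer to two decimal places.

-1973.15

Least-cost separating signal: w* solves 3667 = 10049 − 436·w*, so w* = (10049 − 3667)/436 ≈ 14.6376.
Peach type's separating payoff: 10049 − 331 × w* = 10049 − 331 × (10049 − 3667)/436 = 10049 − 2112442/436 ≈ 5203.9495.
Pooling payoff: 0.55 × 10049 + 0.45 × 3667 = 7177.1.
Difference: 5203.9495 − 7177.1 = -1973.1505, i.e. -1973.15 to two decimal places.
The peach type would prefer the pooling outcome.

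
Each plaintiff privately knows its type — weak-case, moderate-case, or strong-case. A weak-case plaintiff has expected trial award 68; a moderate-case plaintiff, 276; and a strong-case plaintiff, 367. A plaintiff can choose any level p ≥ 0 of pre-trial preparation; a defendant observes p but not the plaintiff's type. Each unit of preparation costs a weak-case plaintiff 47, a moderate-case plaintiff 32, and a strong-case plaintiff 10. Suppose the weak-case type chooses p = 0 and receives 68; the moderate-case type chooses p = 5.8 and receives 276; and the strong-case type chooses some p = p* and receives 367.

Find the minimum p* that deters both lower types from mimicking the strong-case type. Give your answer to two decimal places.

8.64

Weak-case type (on-path payoff 68) won't mimic when 68 ≥ 367 − 47·p*, i.e. p* ≥ 6.36.
Moderate-case type (on-path payoff 276 − 32×5.8 = 90.4) won't mimic when 90.4 ≥ 367 − 32·p*, i.e. p* ≥ 8.64.
Both must hold, so p* = max(6.36, 8.64) = 8.64. The moderate-case type's constraint binds.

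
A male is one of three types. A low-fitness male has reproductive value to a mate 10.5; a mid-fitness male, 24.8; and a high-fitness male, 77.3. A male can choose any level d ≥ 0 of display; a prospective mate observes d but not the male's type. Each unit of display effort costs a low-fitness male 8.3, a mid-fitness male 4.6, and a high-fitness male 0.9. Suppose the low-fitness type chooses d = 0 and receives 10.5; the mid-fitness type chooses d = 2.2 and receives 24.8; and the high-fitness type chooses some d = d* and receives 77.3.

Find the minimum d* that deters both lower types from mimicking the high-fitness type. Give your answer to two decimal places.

Mid-fitness type (on-path payoff 24.8 − 4.6×2.2 = 14.68) won't mimic when 14.68 ≥ 77.3 − 4.6·d*, i.e. d* ≥ 13.61.
Low-fitness type (on-path payoff 10.5) won't mimic when 10.5 ≥ 77.3 − 8.3·d*, i.e. d* ≥ 8.05.
Both must hold, so d* = max(8.05, 13.61) = 13.61. The mid-fitness type's constraint binds.

13.61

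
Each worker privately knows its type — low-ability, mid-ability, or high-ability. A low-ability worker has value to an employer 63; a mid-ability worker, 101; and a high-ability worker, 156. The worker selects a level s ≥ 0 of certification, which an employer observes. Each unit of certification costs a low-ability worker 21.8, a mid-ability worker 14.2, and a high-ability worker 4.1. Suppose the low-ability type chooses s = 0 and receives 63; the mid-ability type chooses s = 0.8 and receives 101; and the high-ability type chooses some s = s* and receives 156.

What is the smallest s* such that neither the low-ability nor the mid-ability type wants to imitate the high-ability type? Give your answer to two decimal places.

Mid-ability type (on-path payoff 101 − 14.2×0.8 = 89.64) won't mimic when 89.64 ≥ 156 − 14.2·s*, i.e. s* ≥ 4.67.
Low-ability type (on-path payoff 63) won't mimic when 63 ≥ 156 − 21.8·s*, i.e. s* ≥ 4.27.
Both must hold, so s* = max(4.27, 4.67) = 4.67. The mid-ability type's constraint binds.

4.67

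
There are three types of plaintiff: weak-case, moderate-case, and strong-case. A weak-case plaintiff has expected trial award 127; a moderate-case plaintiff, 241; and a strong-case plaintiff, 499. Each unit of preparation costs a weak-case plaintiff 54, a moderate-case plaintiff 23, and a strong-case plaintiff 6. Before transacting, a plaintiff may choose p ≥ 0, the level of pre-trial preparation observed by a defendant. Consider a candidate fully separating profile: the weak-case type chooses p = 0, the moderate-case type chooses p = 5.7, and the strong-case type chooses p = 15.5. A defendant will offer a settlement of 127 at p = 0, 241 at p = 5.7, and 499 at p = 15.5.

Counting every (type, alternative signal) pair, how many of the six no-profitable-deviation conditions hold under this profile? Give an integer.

Weak-case (own payoff 127): to p=5.7 gives 241 − 54×5.7 = -66.8 → no gain ✓; to p=15.5 gives 499 − 54×15.5 = -338 → no gain ✓.
Strong-case (own payoff 499 − 6×15.5 = 406): to p=0 gives 127 → no gain ✓; to p=5.7 gives 241 − 6×5.7 = 206.8 → no gain ✓.
Moderate-case (own payoff 241 − 23×5.7 = 109.9): to p=0 gives 127 → profitable ✗; to p=15.5 gives 499 − 23×15.5 = 142.5 → profitable ✗.
4 of the 6 constraints hold; not an equilibrium.

4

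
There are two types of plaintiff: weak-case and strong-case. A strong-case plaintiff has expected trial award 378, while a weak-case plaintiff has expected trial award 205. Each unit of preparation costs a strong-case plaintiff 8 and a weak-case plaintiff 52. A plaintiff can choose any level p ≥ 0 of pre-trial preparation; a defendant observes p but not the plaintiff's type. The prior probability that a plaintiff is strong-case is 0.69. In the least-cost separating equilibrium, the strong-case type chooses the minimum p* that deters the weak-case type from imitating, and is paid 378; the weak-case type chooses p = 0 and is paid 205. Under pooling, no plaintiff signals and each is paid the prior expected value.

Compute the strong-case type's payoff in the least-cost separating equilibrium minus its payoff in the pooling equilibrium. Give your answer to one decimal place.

Least-cost separating signal: p* solves 205 = 378 − 52·p*, so p* = (378 − 205)/52 ≈ 3.3269.
Strong-case type's separating payoff: 378 − 8 × p* = 378 − 8 × (378 − 205)/52 = 378 − 1384/52 ≈ 351.385.
Pooling payoff: 0.69 × 378 + 0.31 × 205 = 324.37.
Difference: 351.385 − 324.37 = 27.015, i.e. 27.0 to one decimal place.
The strong-case type prefers to separate.

27.0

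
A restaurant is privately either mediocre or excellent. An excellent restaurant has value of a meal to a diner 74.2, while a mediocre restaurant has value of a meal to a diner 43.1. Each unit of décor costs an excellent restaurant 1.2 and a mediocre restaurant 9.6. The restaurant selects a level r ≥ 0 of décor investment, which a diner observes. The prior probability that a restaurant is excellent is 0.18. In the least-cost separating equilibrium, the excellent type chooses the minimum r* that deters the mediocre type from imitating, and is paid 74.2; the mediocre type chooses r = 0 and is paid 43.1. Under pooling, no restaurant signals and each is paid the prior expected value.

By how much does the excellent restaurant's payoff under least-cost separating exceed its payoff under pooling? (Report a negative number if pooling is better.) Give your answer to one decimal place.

Least-cost separating signal: r* solves 43.1 = 74.2 − 9.6·r*, so r* = (74.2 − 43.1)/9.6 ≈ 3.2396.
Excellent type's separating payoff: 74.2 − 1.2 × r* = 74.2 − 1.2 × (74.2 − 43.1)/9.6 = 74.2 − 37.32/9.6 ≈ 70.313.
Pooling payoff: 0.18 × 74.2 + 0.82 × 43.1 = 48.698.
Difference: 70.313 − 48.698 = 21.615, i.e. 21.6 to one decimal place.
The excellent type prefers to separate.

21.6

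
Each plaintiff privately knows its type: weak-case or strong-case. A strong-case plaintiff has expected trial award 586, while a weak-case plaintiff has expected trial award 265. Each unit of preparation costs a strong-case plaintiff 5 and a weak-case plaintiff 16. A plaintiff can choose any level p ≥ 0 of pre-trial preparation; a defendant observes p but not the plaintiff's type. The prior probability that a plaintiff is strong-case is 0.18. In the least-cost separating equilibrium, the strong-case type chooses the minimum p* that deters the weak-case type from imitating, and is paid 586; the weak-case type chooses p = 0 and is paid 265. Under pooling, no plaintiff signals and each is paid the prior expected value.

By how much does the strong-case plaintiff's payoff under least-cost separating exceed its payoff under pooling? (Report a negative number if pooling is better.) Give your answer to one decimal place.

162.9

Least-cost separating signal: p* solves 265 = 586 − 16·p*, so p* = (586 − 265)/16 = 20.0625.
Strong-case type's separating payoff: 586 − 5 × p* = 586 − 5 × (586 − 265)/16 = 586 − 1605/16 ≈ 485.688.
Pooling payoff: 0.18 × 586 + 0.82 × 265 = 322.78.
Difference: 485.688 − 322.78 = 162.908, i.e. 162.9 to one decimal place.
The strong-case type prefers to separate.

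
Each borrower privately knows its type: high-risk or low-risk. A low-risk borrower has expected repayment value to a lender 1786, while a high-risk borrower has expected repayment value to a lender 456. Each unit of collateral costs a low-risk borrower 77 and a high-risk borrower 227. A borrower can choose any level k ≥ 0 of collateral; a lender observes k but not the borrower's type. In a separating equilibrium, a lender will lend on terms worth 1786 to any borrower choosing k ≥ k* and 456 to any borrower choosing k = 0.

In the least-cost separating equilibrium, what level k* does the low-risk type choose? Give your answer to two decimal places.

5.86

A high-risk borrower choosing k = 0 receives 456.
Imitating at k* instead would pay 1786 at cost 227·k*, netting 1786 − 227·k*.
Indifference: 456 = 1786 − 227·k*, so k* = (1786 − 456) / 227 ≈ 5.86.
This is the high-risk type's binding incentive-compatibility constraint; any k ≥ 5.86 sustains separation on that side.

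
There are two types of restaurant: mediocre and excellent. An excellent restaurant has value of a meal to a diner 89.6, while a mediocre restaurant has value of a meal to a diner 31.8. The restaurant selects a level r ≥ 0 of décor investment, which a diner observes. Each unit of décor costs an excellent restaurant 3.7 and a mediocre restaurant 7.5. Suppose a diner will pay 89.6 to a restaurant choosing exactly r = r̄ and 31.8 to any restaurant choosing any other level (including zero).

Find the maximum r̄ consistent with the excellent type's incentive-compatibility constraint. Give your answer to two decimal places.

Choosing r̄ yields the excellent type 89.6 − 3.7·r̄; choosing zero yields 31.8.
The excellent type is indifferent at 89.6 − 3.7·r̄ = 31.8, i.e. r̄ = (89.6 − 31.8) / 3.7 ≈ 15.62.
For any r̄ above 15.62 the excellent type would rather pool at zero, so separation collapses.

15.62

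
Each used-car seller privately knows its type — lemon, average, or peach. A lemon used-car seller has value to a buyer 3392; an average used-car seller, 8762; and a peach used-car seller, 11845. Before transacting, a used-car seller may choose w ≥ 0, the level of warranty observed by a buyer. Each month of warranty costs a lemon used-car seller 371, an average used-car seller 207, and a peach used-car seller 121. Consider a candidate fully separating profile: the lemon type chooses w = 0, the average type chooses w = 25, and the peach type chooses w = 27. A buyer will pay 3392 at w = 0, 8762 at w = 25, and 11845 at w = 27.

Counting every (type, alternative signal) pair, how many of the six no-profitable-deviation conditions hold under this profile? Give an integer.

Lemon (own payoff 3392): to w=25 gives 8762 − 371×25 = -513 → no gain ✓; to w=27 gives 11845 − 371×27 = 1828 → no gain ✓.
Peach (own payoff 11845 − 121×27 = 8578): to w=0 gives 3392 → no gain ✓; to w=25 gives 8762 − 121×25 = 5737 → no gain ✓.
Average (own payoff 8762 − 207×25 = 3587): to w=0 gives 3392 → no gain ✓; to w=27 gives 11845 − 207×27 = 6256 → profitable ✗.
5 of the 6 constraints hold; not an equilibrium.

5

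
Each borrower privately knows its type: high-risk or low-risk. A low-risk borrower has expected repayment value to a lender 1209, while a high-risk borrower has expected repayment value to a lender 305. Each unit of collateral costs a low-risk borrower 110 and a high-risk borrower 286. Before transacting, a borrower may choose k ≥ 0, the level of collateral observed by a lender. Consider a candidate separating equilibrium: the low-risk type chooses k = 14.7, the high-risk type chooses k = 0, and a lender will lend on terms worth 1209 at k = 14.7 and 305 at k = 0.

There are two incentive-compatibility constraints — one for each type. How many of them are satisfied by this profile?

1

High-risk type: stay at 0 → 305; mimic → 1209 − 286 × 14.7 = -2995.2. IC holds (305 ≥ -2995.2).
Low-risk type: signal → 1209 − 110 × 14.7 = -408; deviate to 0 → 305. IC fails (-408 < 305).
1 of 2 constraints hold, so this profile is not an equilibrium.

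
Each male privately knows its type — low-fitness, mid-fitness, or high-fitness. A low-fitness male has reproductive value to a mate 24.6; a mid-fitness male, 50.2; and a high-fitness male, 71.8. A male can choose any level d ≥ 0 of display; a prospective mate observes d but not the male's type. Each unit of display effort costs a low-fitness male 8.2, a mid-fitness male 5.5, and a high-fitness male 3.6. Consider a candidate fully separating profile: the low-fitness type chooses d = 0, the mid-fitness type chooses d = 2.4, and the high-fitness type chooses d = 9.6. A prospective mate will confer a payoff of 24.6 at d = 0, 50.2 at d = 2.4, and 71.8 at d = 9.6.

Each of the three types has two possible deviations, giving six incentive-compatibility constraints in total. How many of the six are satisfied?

4

Low-fitness (own payoff 24.6): to d=2.4 gives 50.2 − 8.2×2.4 = 30.52 → profitable ✗; to d=9.6 gives 71.8 − 8.2×9.6 = -6.92 → no gain ✓.
Mid-fitness (own payoff 50.2 − 5.5×2.4 = 37): to d=0 gives 24.6 → no gain ✓; to d=9.6 gives 71.8 − 5.5×9.6 = 19 → no gain ✓.
High-fitness (own payoff 71.8 − 3.6×9.6 = 37.24): to d=0 gives 24.6 → no gain ✓; to d=2.4 gives 50.2 − 3.6×2.4 = 41.56 → profitable ✗.
4 of the 6 constraints hold; not an equilibrium.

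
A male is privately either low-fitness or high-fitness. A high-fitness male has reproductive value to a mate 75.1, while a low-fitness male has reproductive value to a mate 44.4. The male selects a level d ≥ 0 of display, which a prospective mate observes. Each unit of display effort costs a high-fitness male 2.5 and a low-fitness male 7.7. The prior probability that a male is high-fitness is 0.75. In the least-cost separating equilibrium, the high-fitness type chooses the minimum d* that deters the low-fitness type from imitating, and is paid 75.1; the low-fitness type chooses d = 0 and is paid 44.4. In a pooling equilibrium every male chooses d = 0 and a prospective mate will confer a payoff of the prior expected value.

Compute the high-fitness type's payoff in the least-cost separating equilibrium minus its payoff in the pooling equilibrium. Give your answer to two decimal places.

-2.29

Least-cost separating signal: d* solves 44.4 = 75.1 − 7.7·d*, so d* = (75.1 − 44.4)/7.7 ≈ 3.9870.
High-fitness type's separating payoff: 75.1 − 2.5 × d* = 75.1 − 2.5 × (75.1 − 44.4)/7.7 = 75.1 − 76.75/7.7 ≈ 65.1325.
Pooling payoff: 0.75 × 75.1 + 0.25 × 44.4 = 67.425.
Difference: 65.1325 − 67.425 = -2.2925, i.e. -2.29 to two decimal places.
The high-fitness type would prefer the pooling outcome.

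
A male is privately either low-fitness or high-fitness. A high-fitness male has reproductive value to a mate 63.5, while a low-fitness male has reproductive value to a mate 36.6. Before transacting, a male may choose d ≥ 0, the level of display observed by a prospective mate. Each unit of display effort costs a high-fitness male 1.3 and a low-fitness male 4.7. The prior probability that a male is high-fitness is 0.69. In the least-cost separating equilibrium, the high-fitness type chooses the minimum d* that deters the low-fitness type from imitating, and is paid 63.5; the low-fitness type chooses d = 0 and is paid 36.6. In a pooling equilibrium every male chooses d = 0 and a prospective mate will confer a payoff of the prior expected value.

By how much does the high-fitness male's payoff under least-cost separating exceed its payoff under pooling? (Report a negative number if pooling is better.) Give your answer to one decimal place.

0.9

Least-cost separating signal: d* solves 36.6 = 63.5 − 4.7·d*, so d* = (63.5 − 36.6)/4.7 ≈ 5.7234.
High-fitness type's separating payoff: 63.5 − 1.3 × d* = 63.5 − 1.3 × (63.5 − 36.6)/4.7 = 63.5 − 34.97/4.7 ≈ 56.060.
Pooling payoff: 0.69 × 63.5 + 0.31 × 36.6 = 55.161.
Difference: 56.060 − 55.161 = 0.899, i.e. 0.9 to one decimal place.
The high-fitness type prefers to separate.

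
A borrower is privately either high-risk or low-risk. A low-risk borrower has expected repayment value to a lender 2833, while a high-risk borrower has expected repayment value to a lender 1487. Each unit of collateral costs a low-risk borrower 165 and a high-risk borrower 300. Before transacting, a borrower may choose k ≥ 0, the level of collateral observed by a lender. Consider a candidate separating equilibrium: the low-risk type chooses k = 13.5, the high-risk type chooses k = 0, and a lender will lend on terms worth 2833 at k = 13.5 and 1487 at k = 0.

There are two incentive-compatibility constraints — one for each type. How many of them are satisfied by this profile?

Low-risk type: signal → 2833 − 165 × 13.5 = 605.5; deviate to 0 → 1487. IC fails (605.5 < 1487).
High-risk type: stay at 0 → 1487; mimic → 2833 − 300 × 13.5 = -1217. IC holds (1487 ≥ -1217).
1 of 2 constraints hold, so this profile is not an equilibrium.

1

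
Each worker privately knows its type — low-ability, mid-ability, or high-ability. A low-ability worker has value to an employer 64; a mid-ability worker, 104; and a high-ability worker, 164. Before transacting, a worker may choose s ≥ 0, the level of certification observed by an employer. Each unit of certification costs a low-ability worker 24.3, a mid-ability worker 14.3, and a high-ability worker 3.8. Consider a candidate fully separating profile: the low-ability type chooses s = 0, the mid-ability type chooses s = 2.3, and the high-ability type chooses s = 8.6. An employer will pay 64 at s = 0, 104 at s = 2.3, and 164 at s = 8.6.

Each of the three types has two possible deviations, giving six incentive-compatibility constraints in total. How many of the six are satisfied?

Mid-ability (own payoff 104 − 14.3×2.3 = 71.11): to s=0 gives 64 → no gain ✓; to s=8.6 gives 164 − 14.3×8.6 = 41.02 → no gain ✓.
High-ability (own payoff 164 − 3.8×8.6 = 131.32): to s=0 gives 64 → no gain ✓; to s=2.3 gives 104 − 3.8×2.3 = 95.26 → no gain ✓.
Low-ability (own payoff 64): to s=2.3 gives 104 − 24.3×2.3 = 48.11 → no gain ✓; to s=8.6 gives 164 − 24.3×8.6 = -44.98 → no gain ✓.
6 of the 6 constraints hold; this profile is a separating equilibrium.

6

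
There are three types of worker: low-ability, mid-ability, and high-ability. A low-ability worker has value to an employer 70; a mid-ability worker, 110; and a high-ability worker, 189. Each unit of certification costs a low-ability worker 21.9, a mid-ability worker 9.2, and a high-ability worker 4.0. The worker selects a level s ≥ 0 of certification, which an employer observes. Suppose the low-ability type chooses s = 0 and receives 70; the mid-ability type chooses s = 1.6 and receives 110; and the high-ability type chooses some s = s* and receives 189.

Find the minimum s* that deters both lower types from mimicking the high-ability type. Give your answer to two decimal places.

10.19

Mid-ability type (on-path payoff 110 − 9.2×1.6 = 95.28) won't mimic when 95.28 ≥ 189 − 9.2·s*, i.e. s* ≥ 10.19.
Low-ability type (on-path payoff 70) won't mimic when 70 ≥ 189 − 21.9·s*, i.e. s* ≥ 5.43.
Both must hold, so s* = max(5.43, 10.19) = 10.19. The mid-ability type's constraint binds.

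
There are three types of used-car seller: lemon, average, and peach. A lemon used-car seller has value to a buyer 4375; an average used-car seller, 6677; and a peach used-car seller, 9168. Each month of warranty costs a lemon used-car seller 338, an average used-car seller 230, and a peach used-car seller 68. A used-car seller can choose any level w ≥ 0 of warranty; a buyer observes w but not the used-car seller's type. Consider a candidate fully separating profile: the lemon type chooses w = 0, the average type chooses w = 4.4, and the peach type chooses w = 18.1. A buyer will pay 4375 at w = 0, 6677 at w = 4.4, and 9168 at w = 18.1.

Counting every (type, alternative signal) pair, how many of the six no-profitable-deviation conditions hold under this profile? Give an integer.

Average (own payoff 6677 − 230×4.4 = 5665): to w=0 gives 4375 → no gain ✓; to w=18.1 gives 9168 − 230×18.1 = 5005 → no gain ✓.
Peach (own payoff 9168 − 68×18.1 = 7937.2): to w=0 gives 4375 → no gain ✓; to w=4.4 gives 6677 − 68×4.4 = 6377.8 → no gain ✓.
Lemon (own payoff 4375): to w=4.4 gives 6677 − 338×4.4 = 5189.8 → profitable ✗; to w=18.1 gives 9168 − 338×18.1 = 3050.2 → no gain ✓.
5 of the 6 constraints hold; not an equilibrium.

5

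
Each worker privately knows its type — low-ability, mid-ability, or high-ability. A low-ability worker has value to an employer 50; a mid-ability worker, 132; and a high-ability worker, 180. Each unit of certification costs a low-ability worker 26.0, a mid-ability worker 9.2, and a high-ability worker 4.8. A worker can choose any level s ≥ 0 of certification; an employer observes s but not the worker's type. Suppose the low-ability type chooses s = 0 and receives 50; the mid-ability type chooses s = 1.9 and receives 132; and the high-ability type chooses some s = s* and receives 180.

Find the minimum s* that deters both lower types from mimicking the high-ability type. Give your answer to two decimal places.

Mid-ability type (on-path payoff 132 − 9.2×1.9 = 114.52) won't mimic when 114.52 ≥ 180 − 9.2·s*, i.e. s* ≥ 7.12.
Low-ability type (on-path payoff 50) won't mimic when 50 ≥ 180 − 26.0·s*, i.e. s* ≥ 5.00.
Both must hold, so s* = max(5.00, 7.12) = 7.12. The mid-ability type's constraint binds.

7.12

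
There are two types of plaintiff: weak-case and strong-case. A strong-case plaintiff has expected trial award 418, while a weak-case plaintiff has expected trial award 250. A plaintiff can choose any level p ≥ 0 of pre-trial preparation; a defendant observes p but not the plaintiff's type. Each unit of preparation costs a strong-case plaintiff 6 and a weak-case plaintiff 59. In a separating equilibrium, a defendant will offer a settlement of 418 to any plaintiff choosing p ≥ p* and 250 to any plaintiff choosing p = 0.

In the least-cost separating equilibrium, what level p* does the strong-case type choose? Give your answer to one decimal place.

A weak-case plaintiff choosing p = 0 receives 250.
Imitating at p* instead would pay 418 at cost 59·p*, netting 418 − 59·p*.
Indifference: 250 = 418 − 59·p*, so p* = (418 − 250) / 59 ≈ 2.8.
This is the weak-case type's binding incentive-compatibility constraint; any p ≥ 2.8 sustains separation on that side.

2.8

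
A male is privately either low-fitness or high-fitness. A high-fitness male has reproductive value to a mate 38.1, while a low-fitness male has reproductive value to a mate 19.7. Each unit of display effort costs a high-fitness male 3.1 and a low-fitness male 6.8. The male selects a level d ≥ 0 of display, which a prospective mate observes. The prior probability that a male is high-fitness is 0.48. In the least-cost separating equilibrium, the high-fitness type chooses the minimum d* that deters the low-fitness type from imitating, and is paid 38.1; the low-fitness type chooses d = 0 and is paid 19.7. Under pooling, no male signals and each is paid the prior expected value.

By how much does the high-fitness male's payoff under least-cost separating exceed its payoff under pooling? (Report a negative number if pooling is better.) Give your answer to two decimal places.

1.18

Least-cost separating signal: d* solves 19.7 = 38.1 − 6.8·d*, so d* = (38.1 − 19.7)/6.8 ≈ 2.7059.
High-fitness type's separating payoff: 38.1 − 3.1 × d* = 38.1 − 3.1 × (38.1 − 19.7)/6.8 = 38.1 − 57.04/6.8 ≈ 29.7118.
Pooling payoff: 0.48 × 38.1 + 0.52 × 19.7 = 28.532.
Difference: 29.7118 − 28.532 = 1.1798, i.e. 1.18 to two decimal places.
The high-fitness type prefers to separate.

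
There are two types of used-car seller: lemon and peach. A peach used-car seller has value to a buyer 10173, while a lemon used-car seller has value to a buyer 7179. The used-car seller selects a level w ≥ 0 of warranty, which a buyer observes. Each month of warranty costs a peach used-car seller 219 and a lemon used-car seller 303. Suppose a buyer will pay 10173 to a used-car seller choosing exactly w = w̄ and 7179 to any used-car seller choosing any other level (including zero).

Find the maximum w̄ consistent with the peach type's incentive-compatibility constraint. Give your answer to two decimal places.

Choosing w̄ yields the peach type 10173 − 219·w̄; choosing zero yields 7179.
The peach type is indifferent at 10173 − 219·w̄ = 7179, i.e. w̄ = (10173 − 7179) / 219 ≈ 13.67.
For any w̄ above 13.67 the peach type would rather pool at zero, so separation collapses.

13.67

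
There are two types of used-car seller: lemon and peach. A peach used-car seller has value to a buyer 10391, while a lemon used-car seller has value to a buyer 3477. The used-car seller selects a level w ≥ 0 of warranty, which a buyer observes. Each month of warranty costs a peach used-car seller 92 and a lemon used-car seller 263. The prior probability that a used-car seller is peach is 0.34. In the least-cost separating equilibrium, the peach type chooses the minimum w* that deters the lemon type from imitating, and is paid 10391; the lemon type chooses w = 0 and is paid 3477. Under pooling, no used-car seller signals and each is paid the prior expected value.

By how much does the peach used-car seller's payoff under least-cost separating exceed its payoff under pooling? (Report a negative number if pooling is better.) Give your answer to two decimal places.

Least-cost separating signal: w* solves 3477 = 10391 − 263·w*, so w* = (10391 − 3477)/263 ≈ 26.2890.
Peach type's separating payoff: 10391 − 92 × w* = 10391 − 92 × (10391 − 3477)/263 = 10391 − 636088/263 ≈ 7972.4144.
Pooling payoff: 0.34 × 10391 + 0.66 × 3477 = 5827.76.
Difference: 7972.4144 − 5827.76 = 2144.6544, i.e. 2144.65 to two decimal places.
The peach type prefers to separate.

2144.65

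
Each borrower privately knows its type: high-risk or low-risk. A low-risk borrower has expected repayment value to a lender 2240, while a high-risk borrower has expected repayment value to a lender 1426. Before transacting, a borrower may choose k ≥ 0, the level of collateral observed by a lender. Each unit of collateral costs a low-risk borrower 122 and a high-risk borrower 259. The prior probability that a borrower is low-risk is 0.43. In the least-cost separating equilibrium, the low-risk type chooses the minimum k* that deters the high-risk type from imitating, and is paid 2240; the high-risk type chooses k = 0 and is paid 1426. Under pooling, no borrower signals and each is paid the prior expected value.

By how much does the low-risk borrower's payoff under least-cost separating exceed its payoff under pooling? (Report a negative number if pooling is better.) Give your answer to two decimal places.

80.55

Least-cost separating signal: k* solves 1426 = 2240 − 259·k*, so k* = (2240 − 1426)/259 ≈ 3.1429.
Low-risk type's separating payoff: 2240 − 122 × k* = 2240 − 122 × (2240 − 1426)/259 = 2240 − 99308/259 ≈ 1856.5714.
Pooling payoff: 0.43 × 2240 + 0.57 × 1426 = 1776.02.
Difference: 1856.5714 − 1776.02 = 80.5514, i.e. 80.55 to two decimal places.
The low-risk type prefers to separate.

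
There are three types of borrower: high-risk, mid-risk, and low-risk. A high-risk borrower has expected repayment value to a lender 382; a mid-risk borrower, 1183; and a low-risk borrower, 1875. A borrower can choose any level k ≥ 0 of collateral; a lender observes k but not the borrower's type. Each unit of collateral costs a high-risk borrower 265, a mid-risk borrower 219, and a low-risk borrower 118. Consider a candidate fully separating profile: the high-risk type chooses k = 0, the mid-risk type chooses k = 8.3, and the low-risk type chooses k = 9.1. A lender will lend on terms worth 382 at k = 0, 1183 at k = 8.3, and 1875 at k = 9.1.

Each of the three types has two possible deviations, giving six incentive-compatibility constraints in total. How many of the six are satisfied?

4

Low-risk (own payoff 1875 − 118×9.1 = 801.2): to k=0 gives 382 → no gain ✓; to k=8.3 gives 1183 − 118×8.3 = 203.6 → no gain ✓.
High-risk (own payoff 382): to k=8.3 gives 1183 − 265×8.3 = -1016.5 → no gain ✓; to k=9.1 gives 1875 − 265×9.1 = -536.5 → no gain ✓.
Mid-risk (own payoff 1183 − 219×8.3 = -634.7): to k=0 gives 382 → profitable ✗; to k=9.1 gives 1875 − 219×9.1 = -117.9 → profitable ✗.
4 of the 6 constraints hold; not an equilibrium.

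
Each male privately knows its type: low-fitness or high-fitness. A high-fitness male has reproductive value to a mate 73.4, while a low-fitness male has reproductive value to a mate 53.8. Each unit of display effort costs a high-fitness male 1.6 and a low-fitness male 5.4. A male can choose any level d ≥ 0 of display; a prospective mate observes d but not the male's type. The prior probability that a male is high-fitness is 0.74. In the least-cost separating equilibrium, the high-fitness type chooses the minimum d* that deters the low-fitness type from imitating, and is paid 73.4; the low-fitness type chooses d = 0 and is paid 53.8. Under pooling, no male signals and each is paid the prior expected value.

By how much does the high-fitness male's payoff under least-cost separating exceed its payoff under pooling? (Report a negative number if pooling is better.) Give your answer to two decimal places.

Least-cost separating signal: d* solves 53.8 = 73.4 − 5.4·d*, so d* = (73.4 − 53.8)/5.4 ≈ 3.6296.
High-fitness type's separating payoff: 73.4 − 1.6 × d* = 73.4 − 1.6 × (73.4 − 53.8)/5.4 = 73.4 − 31.36/5.4 ≈ 67.5926.
Pooling payoff: 0.74 × 73.4 + 0.26 × 53.8 = 68.304.
Difference: 67.5926 − 68.304 = -0.7114, i.e. -0.71 to two decimal places.
The high-fitness type would prefer the pooling outcome.

-0.71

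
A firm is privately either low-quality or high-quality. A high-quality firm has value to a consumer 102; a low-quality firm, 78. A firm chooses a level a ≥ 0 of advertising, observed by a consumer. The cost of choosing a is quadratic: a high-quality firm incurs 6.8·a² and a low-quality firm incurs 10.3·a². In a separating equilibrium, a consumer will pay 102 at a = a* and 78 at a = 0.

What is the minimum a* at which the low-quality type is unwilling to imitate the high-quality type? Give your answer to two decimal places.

1.53

The low-quality type at a = 0 receives 78; imitating at a* yields 102 − 10.3·a*².
Indifference: 78 = 102 − 10.3·a*², so a*² = (102 − 78) / 10.3 ≈ 2.3301.
a* = √2.3301 ≈ 1.53.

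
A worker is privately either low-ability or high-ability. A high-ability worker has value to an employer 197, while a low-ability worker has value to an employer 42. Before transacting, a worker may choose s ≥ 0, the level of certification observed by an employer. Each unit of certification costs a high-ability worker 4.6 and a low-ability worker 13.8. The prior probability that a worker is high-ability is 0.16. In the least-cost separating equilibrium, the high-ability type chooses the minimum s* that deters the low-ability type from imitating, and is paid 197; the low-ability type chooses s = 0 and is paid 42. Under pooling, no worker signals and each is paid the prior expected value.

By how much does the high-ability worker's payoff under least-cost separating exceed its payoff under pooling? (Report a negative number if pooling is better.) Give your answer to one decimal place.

Least-cost separating signal: s* solves 42 = 197 − 13.8·s*, so s* = (197 − 42)/13.8 ≈ 11.2319.
High-ability type's separating payoff: 197 − 4.6 × s* = 197 − 4.6 × (197 − 42)/13.8 = 197 − 713/13.8 ≈ 145.333.
Pooling payoff: 0.16 × 197 + 0.84 × 42 = 66.8.
Difference: 145.333 − 66.8 = 78.533, i.e. 78.5 to one decimal place.
The high-ability type prefers to separate.

78.5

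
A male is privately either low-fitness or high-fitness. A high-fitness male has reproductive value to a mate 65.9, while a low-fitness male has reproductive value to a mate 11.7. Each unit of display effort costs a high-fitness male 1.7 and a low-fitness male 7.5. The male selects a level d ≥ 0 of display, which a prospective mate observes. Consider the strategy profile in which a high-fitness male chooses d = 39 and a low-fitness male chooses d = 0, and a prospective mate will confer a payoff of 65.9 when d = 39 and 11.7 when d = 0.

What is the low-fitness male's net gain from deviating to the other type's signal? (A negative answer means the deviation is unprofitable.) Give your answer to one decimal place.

Playing d = 0 the low-fitness male receives 11.7.
Deviating to d = 39 brings payment 65.9 at cost 7.5 × 39 = 292.5, netting -226.6.
Gain from deviating: -226.6 − 11.7 = -238.3.
The gain is negative, so the low-fitness type's incentive-compatibility constraint is satisfied.

-238.3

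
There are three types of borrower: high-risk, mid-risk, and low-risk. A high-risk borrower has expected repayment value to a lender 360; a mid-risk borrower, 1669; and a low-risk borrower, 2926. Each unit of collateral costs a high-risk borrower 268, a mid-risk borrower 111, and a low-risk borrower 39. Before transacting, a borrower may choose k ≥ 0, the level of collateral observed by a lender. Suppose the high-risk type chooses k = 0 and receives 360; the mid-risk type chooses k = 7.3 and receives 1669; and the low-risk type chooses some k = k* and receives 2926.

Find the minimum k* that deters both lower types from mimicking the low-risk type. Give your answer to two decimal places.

High-risk type (on-path payoff 360) won't mimic when 360 ≥ 2926 − 268·k*, i.e. k* ≥ 9.57.
Mid-risk type (on-path payoff 1669 − 111×7.3 = 858.7) won't mimic when 858.7 ≥ 2926 − 111·k*, i.e. k* ≥ 18.62.
Both must hold, so k* = max(9.57, 18.62) = 18.62. The mid-risk type's constraint binds.

18.62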